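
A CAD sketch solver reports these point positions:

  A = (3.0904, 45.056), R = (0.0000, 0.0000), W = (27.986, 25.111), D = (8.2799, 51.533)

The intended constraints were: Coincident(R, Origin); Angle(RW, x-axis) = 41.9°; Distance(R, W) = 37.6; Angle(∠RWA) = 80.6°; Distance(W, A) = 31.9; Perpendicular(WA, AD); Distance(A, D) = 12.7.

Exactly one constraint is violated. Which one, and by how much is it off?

Distance(A, D) = 12.7 — off by 4.40.

R = (0.00, 0.00) ✓; RW at 41.90° ✓; |RW| = 37.60 ✓; ∠RWA = 80.60° ✓; |WA| = 31.90 ✓; ∠(WA, AD) = 90.00° ✓; |AD| = 8.300 ✗.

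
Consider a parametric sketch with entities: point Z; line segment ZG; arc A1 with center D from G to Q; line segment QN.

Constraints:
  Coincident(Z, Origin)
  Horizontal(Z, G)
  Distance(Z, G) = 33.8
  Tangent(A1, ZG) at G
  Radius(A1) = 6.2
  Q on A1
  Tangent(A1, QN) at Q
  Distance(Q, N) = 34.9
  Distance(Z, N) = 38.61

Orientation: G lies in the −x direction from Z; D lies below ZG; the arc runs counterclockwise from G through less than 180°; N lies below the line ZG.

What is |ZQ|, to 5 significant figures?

39.711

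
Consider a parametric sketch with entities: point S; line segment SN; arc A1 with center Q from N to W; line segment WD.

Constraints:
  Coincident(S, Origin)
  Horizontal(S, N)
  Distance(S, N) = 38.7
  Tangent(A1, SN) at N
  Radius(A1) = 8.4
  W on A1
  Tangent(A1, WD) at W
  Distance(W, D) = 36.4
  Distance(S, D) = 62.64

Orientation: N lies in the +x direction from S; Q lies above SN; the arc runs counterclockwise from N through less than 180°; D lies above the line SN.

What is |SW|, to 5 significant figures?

47.964

Checks: |SN| = 38.70 ✓; |QW| = 8.400 ✓; ∠(QW, WD) = 90.00° ✓; |WD| = 36.40 ✓; |SD| = 62.64 ✓.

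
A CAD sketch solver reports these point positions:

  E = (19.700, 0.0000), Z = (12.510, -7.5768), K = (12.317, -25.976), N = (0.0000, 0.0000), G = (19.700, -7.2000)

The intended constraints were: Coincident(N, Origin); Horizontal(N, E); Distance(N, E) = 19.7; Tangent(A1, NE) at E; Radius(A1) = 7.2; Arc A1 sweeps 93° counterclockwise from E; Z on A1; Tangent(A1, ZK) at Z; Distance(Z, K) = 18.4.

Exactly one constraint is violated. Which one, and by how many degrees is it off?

Tangent(A1, ZK) at Z — off by 3.60°.

N = (0.00, 0.00) ✓; N.y = 0.00, E.y = 0.00 ✓; |NE| = 19.70 ✓; ∠(GE, EN) = 90.00° ✓; |GE| = 7.200 ✓; bearing(G→Z) − bearing(G→E) = 93.00° ✓; |GZ| = 7.200 ✓; ∠(GZ, ZK) = 93.60° ✗; |ZK| = 18.40 ✓.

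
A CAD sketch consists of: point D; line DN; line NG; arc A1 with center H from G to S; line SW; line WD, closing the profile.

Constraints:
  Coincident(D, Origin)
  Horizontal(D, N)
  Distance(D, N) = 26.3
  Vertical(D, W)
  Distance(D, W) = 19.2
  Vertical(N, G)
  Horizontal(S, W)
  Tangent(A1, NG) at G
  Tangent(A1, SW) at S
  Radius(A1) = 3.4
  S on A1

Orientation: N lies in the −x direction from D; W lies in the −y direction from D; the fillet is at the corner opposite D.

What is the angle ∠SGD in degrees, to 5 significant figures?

75.996°

D is at the origin; DN is horizontal with |DN| = 26.3 and N on the −x side, so N = (-26.300, 0.0000). DW is vertical with |DW| = 19.2 and W on the −y side, so W = (0.0000, -19.200). The virtual corner opposite D is at (-26.300, -19.200). A1 meets NG tangentially, so HG is at right angles to NG and the tangent condition forces HS to be normal to SW, with radius 3.4, so the center H sits 3.4 in from both sides at H = (-22.900, -15.800). That places the tangent points at G = (-26.300, -15.800) on NG and S = (-22.900, -19.200) on SW. Then cos ∠SGD = GS·GD / (|GS||GD|), giving 75.996°.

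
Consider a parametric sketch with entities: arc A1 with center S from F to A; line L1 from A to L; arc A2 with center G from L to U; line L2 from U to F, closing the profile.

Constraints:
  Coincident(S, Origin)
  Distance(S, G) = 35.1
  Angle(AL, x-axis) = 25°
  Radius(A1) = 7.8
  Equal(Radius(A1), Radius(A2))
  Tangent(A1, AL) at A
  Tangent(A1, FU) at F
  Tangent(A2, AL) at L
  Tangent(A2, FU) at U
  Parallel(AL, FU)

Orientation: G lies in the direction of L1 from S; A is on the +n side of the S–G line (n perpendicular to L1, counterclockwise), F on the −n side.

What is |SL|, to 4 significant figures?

35.96

The slot axis is L1's direction at 25.0°, so u = (cos 25.0°, sin 25.0°) = (0.9063, 0.4226) and n = (−sin 25.0°, cos 25.0°) = (-0.4226, 0.9063). S is at the origin and G lies 35.1 along u from S, so G = 35.1·u = (31.81, 14.83). Tangency of A1 to both parallel lines with radius 7.8 puts A and F at S ± 7.8·n: A = (-3.296, 7.069), F = (3.296, -7.069). Equal radii place L and U the same way about G: L = G + 7.8·n = (28.51, 21.90), U = G − 7.8·n = (35.11, 7.765). Then |SL| = |L − S| = 35.96.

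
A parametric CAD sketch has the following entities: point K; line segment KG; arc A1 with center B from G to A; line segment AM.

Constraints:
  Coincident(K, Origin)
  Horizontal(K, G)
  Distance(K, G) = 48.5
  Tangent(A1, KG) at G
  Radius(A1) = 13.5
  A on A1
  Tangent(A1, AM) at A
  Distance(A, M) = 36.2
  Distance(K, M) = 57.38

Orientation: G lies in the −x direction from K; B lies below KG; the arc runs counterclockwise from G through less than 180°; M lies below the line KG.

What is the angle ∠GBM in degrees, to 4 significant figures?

153.6°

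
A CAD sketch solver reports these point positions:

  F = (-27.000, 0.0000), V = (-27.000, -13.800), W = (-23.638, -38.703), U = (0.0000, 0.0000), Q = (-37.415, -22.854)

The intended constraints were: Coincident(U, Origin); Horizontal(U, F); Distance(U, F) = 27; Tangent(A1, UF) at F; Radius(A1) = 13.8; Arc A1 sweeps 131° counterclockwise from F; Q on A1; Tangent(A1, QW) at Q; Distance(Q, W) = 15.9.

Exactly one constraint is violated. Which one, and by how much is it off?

Distance(Q, W) = 15.9 — off by 5.10.

U = (0.00, 0.00) ✓; U.y = 0.00, F.y = 0.00 ✓; |UF| = 27.00 ✓; ∠(VF, FU) = 90.00° ✓; |VF| = 13.80 ✓; bearing(V→Q) − bearing(V→F) = 131.0° ✓; |VQ| = 13.80 ✓; ∠(VQ, QW) = 90.00° ✓; |QW| = 21.00 ✗.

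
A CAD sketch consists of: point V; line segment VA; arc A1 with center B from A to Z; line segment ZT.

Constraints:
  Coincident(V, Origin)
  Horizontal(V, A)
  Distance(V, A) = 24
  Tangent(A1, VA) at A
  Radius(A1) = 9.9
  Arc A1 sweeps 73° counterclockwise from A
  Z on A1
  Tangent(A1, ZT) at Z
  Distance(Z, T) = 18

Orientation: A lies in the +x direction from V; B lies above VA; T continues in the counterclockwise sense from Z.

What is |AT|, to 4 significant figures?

28.35

On A1, A sits at bearing -90° from B; a 73° counterclockwise sweep puts Z at bearing -17°, so Z = B + 9.9·(cos -17°, sin -17°) = (33.47, 7.006). Since A1 is tangent to ZT there, BZ ⟂ ZT, so ZT runs along (−sin -17°, cos -17°); with |ZT| = 18.0, T = (38.73, 24.22). Then |AT| = |T − A| = 28.35.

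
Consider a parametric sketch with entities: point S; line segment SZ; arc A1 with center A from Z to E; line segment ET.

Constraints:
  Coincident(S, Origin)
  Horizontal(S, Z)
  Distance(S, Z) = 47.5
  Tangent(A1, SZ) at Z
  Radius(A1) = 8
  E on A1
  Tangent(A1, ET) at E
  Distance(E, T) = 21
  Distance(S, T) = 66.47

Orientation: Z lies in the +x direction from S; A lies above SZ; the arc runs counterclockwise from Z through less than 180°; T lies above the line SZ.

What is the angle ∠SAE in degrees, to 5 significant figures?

153.48°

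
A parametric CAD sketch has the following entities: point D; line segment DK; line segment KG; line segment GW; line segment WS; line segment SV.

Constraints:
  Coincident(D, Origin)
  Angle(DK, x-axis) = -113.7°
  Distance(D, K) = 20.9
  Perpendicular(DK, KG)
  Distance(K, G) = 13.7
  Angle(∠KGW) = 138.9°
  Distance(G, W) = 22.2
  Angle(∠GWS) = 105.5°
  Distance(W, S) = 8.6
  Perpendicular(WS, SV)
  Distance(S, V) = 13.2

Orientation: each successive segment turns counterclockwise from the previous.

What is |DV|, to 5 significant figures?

15.408

D is at the origin; DK runs at -113.7° with length 20.9, so K = (-8.4007, -19.137). DK is perpendicular to KG, so KG runs at -23.700°; with |KG| = 13.7, G = (4.1439, -24.644). ∠KGW = 138.9° gives GW at 17.400° from the x-axis; with |GW| = 22.2, W = (25.328, -18.005). ∠GWS = 105.5° gives WS at 91.900° from the x-axis; with |WS| = 8.6, S = (25.043, -9.4101). WS ⟂ SV, so SV runs at -178.10°; with |SV| = 13.2, V = (11.850, -9.8477). Then |DV| = |V − D| = 15.408.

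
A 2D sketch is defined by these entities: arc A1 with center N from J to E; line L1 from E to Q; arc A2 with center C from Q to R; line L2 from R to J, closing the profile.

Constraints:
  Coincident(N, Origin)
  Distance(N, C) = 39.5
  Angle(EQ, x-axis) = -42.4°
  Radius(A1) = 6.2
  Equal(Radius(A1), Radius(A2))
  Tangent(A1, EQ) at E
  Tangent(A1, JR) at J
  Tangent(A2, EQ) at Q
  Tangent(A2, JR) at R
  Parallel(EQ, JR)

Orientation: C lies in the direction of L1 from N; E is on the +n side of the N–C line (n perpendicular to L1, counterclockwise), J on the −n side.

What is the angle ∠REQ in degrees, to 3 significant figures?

17.4°

Tangency of A1 to both parallel lines with radius 6.2 puts E and J at N ± 6.2·n: E = (4.18, 4.58), J = (-4.18, -4.58). Equal radii place Q and R the same way about C: Q = C + 6.2·n = (33.3, -22.1), R = C − 6.2·n = (25.0, -31.2). Then cos ∠REQ = ER·EQ / (|ER||EQ|), giving 17.4°.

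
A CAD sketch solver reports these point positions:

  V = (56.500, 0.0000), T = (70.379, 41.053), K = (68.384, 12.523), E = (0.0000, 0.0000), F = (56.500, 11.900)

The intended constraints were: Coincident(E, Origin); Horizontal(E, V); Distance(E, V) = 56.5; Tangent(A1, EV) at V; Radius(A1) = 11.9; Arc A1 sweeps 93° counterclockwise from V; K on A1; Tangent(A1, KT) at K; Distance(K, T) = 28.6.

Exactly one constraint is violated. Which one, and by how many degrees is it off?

Tangent(A1, KT) at K — off by 7.00°.

E = (0.00, 0.00) ✓; E.y = 0.00, V.y = 0.00 ✓; |EV| = 56.50 ✓; ∠(FV, VE) = 90.00° ✓; |FV| = 11.90 ✓; bearing(F→K) − bearing(F→V) = 93.00° ✓; |FK| = 11.90 ✓; ∠(FK, KT) = 97.00° ✗; |KT| = 28.60 ✓.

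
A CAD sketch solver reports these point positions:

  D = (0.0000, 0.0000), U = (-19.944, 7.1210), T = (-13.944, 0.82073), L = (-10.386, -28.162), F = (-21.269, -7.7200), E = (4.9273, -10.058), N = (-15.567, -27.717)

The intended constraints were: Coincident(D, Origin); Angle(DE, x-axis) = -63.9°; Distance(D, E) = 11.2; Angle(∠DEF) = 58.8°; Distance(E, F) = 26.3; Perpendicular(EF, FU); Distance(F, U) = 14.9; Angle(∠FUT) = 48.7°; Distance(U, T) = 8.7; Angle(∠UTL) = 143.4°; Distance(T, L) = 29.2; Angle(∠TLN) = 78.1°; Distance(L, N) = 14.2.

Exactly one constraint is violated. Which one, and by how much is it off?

Distance(L, N) = 14.2 — off by 9.00.

D = (0.00, 0.00) ✓; DE at -63.90° ✓; |DE| = 11.20 ✓; ∠DEF = 58.80° ✓; |EF| = 26.30 ✓; ∠(EF, FU) = 90.00° ✓; |FU| = 14.90 ✓; ∠FUT = 48.70° ✓; |UT| = 8.700 ✓; ∠UTL = 143.4° ✓; |TL| = 29.20 ✓; ∠TLN = 78.09° ✓; |LN| = 5.200 ✗.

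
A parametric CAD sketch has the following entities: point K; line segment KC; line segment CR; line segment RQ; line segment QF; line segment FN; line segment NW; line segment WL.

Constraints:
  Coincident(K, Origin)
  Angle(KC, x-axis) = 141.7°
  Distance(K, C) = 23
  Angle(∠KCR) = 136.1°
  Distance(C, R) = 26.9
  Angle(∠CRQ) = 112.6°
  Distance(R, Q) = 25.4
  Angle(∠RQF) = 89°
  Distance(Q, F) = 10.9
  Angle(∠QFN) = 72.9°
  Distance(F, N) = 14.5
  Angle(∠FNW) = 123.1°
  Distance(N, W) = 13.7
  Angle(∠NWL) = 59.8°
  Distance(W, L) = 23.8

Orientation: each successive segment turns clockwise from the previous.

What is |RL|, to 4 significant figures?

30.85

K is at the origin; KC runs at 141.7° with length 23.0, so C = (-18.05, 14.25). ∠KCR = 136.1° gives CR at 97.80° from the x-axis; with |CR| = 26.9, R = (-21.70, 40.91). ∠CRQ = 112.6° gives RQ at 30.40° from the x-axis; with |RQ| = 25.4, Q = (0.2072, 53.76). ∠RQF = 89.0° gives QF at -60.60° from the x-axis; with |QF| = 10.9, F = (5.558, 44.26). ∠QFN = 72.9° gives FN at -167.7° from the x-axis; with |FN| = 14.5, N = (-8.609, 41.17). ∠FNW = 123.1° gives NW at 135.4° from the x-axis; with |NW| = 13.7, W = (-18.36, 50.79). ∠NWL = 59.8° gives WL at 15.20° from the x-axis; with |WL| = 23.8, L = (4.604, 57.03). Then |RL| = |L − R| = 30.85.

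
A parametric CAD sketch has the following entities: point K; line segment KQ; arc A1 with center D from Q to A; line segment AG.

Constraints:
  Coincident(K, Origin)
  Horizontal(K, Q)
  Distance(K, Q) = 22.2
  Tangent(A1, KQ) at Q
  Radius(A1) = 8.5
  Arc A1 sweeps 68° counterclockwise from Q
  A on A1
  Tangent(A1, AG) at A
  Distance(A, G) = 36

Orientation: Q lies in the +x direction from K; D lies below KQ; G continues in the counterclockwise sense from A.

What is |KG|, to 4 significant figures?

38.70

K is at the origin; K and Q share the same y with |KQ| = 22.2 and Q on the +x side, so Q = (22.20, 0.000). The tangent condition forces DQ to be normal to KQ, so D = Q + (0, -8.5) = (22.20, -8.500). On A1, Q sits at bearing 90° from D; a 68° counterclockwise sweep puts A at bearing 158°, so A = D + 8.5·(cos 158°, sin 158°) = (14.32, -5.316). Since A1 is tangent to AG there, DA ⟂ AG, so AG runs along (−sin 158°, cos 158°); with |AG| = 36.0, G = (0.8331, -38.69). Then |KG| = |G − K| = 38.70.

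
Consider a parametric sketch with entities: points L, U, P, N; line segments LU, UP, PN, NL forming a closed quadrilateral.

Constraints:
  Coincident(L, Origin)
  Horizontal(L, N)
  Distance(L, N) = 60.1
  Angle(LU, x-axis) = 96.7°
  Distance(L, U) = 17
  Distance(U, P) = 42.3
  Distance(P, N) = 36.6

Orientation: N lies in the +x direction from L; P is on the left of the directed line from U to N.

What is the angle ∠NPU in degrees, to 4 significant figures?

109.0°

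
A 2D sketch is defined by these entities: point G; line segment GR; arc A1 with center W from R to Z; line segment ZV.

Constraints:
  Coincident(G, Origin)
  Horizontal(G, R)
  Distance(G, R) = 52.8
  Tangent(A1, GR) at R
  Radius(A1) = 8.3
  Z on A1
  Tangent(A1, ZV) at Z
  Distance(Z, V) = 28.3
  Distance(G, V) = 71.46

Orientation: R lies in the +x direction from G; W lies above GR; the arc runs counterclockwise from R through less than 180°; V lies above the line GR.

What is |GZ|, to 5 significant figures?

61.647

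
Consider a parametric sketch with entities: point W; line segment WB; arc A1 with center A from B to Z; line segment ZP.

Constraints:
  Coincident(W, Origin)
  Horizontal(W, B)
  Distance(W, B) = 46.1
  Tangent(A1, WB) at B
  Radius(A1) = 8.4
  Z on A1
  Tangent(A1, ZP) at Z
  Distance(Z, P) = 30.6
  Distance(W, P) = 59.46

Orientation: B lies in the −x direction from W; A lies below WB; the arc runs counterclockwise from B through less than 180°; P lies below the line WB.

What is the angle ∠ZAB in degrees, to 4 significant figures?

109.3°

Checks: |AZ| = 8.400 ✓; ∠(AZ, ZP) = 90.00° ✓; |ZP| = 30.60 ✓; |WP| = 59.46 ✓.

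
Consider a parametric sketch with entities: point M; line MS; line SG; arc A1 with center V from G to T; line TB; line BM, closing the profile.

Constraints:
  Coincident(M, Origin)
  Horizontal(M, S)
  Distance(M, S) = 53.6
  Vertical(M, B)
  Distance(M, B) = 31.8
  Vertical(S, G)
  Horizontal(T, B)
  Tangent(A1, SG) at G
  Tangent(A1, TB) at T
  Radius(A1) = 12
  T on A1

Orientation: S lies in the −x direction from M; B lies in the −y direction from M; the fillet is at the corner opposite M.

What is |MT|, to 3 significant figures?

52.4

M is at the origin; MS is horizontal with |MS| = 53.6 and S on the −x side, so S = (-53.6, 0.00). M and B share the same x with |MB| = 31.8 and B on the −y side, so B = (0.00, -31.8). The virtual corner opposite M is at (-53.6, -31.8). A1 meets SG tangentially, so VG is at right angles to SG and tangency of A1 to TB means the radius VT is perpendicular to TB, with radius 12.0, so the center V sits 12.0 in from both sides at V = (-41.6, -19.8). That places the tangent points at G = (-53.6, -19.8) on SG and T = (-41.6, -31.8) on TB. Then |MT| = |T − M| = 52.4.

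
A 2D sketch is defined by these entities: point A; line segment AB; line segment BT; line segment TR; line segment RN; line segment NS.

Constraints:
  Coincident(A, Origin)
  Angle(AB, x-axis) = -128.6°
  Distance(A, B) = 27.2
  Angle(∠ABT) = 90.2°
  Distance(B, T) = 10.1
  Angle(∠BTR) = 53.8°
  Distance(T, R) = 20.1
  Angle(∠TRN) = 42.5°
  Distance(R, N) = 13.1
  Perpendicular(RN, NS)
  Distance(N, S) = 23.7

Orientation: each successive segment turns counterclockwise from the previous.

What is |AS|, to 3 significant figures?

33.5

A is at the origin; AB runs at -128.6° with length 27.2, so B = (-17.0, -21.3). ∠ABT = 90.2° gives BT at -38.8° from the x-axis; with |BT| = 10.1, T = (-9.10, -27.6). ∠BTR = 53.8° gives TR at 87.4° from the x-axis; with |TR| = 20.1, R = (-8.19, -7.51). ∠TRN = 42.5° gives RN at -135° from the x-axis; with |RN| = 13.1, N = (-17.5, -16.8). The perpendicularity gives NS at right angles to RN, so NS runs at -45.1°; with |NS| = 23.7, S = (-0.737, -33.5). Then |AS| = |S − A| = 33.5.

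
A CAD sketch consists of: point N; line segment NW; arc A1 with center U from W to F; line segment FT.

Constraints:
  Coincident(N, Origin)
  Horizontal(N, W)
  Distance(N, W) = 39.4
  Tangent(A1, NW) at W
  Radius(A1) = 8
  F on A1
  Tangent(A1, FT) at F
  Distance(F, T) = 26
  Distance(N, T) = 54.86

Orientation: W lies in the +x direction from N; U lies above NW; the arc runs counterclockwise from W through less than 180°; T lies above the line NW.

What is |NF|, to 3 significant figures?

48.2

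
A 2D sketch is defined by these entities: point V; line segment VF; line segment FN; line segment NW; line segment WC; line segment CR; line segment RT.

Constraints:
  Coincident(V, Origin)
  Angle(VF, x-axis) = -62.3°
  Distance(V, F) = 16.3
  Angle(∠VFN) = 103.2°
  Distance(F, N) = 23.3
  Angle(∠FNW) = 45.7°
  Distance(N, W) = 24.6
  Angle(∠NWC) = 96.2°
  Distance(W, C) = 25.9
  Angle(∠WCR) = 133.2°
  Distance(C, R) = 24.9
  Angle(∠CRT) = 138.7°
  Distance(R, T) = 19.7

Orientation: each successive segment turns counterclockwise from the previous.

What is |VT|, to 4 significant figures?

54.95

V is at the origin; VF runs at -62.3° with length 16.3, so F = (7.577, -14.43). ∠VFN = 103.2° gives FN at 14.50° from the x-axis; with |FN| = 23.3, N = (30.13, -8.598). ∠FNW = 45.7° gives NW at 148.8° from the x-axis; with |NW| = 24.6, W = (9.093, 4.145). ∠NWC = 96.2° gives WC at -127.4° from the x-axis; with |WC| = 25.9, C = (-6.638, -16.43). ∠WCR = 133.2° gives CR at -80.60° from the x-axis; with |CR| = 24.9, R = (-2.571, -41.00). ∠CRT = 138.7° gives RT at -39.30° from the x-axis; with |RT| = 19.7, T = (12.67, -53.47). Then |VT| = |T − V| = 54.95.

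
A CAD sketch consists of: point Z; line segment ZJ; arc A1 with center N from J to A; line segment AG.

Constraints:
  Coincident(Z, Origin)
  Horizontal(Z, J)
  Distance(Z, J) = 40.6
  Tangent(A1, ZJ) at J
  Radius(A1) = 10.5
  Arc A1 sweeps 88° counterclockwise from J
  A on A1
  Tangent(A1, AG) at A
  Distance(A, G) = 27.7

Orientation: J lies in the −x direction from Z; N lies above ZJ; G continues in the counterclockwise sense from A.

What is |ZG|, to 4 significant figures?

47.74

Z is at the origin; ZJ is horizontal with |ZJ| = 40.6 and J on the −x side, so J = (-40.60, 0.000). Since A1 is tangent to ZJ there, NJ ⟂ ZJ, so N = J + (0, 10.5) = (-40.60, 10.50). On A1, J sits at bearing -90° from N; an 88° counterclockwise sweep puts A at bearing -2°, so A = N + 10.5·(cos -2°, sin -2°) = (-30.11, 10.13). The tangent condition forces NA to be normal to AG, so AG runs along (−sin -2°, cos -2°); with |AG| = 27.7, G = (-29.14, 37.82). Then |ZG| = |G − Z| = 47.74.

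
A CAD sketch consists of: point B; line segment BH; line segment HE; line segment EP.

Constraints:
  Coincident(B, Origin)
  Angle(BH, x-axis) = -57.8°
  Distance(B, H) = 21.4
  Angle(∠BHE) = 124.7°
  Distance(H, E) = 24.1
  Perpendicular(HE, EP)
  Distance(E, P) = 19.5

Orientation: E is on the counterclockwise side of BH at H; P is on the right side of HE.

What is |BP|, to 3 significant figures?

51.9

∠BHE = 124.7°, so HE runs at -57.8° + (180° − 124.7°) = -2.50° from the x-axis; with |HE| = 24.1, E = H + 24.1·(cos -2.50°, sin -2.50°) = (35.5, -19.2). HE is perpendicular to EP; with |EP| = 19.5 on the right of HE, P = E + 19.5·(-0.0436, -0.999) = (34.6, -38.6). Then |BP| = |P − B| = 51.9.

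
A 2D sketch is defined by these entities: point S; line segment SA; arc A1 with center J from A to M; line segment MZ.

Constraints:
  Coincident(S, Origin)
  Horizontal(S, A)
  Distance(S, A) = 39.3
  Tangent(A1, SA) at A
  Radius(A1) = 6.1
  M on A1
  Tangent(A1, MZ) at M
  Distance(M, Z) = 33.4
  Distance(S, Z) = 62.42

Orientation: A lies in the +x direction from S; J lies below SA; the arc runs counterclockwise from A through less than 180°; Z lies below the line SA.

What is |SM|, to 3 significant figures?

35.0

Checks: |JM| = 6.100 ✓; ∠(JM, MZ) = 90.00° ✓; |MZ| = 33.40 ✓; |SZ| = 62.42 ✓.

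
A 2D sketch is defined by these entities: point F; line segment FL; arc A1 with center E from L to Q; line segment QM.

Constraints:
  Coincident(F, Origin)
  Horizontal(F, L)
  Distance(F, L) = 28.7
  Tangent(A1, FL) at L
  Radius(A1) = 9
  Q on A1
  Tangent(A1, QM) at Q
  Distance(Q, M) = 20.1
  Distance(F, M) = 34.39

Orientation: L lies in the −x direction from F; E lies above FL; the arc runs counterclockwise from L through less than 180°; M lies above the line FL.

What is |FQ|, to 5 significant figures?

21.519

Checks: |EQ| = 9.000 ✓; ∠(EQ, QM) = 90.00° ✓; |QM| = 20.10 ✓; |FM| = 34.39 ✓.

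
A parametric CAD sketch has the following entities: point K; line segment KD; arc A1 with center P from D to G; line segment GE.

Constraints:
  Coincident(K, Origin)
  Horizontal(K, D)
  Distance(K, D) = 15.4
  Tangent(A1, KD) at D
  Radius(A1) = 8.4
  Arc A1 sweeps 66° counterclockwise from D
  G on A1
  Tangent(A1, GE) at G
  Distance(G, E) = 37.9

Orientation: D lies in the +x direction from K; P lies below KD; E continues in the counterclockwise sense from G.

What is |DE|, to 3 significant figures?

45.8

On A1, D sits at bearing 90° from P; a 66° counterclockwise sweep puts G at bearing 156°, so G = P + 8.4·(cos 156°, sin 156°) = (7.73, -4.98). The tangent condition forces PG to be normal to GE, so GE runs along (−sin 156°, cos 156°); with |GE| = 37.9, E = (-7.69, -39.6). Then |DE| = |E − D| = 45.8.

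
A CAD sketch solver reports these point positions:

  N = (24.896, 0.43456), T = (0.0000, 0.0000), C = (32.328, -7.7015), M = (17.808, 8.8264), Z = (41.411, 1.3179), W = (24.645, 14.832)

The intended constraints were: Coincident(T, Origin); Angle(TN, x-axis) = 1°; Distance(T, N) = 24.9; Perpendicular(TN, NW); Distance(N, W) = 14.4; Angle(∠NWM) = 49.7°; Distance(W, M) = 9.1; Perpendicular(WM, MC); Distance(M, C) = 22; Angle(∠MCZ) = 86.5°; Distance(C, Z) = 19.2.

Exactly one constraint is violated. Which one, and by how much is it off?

Distance(C, Z) = 19.2 — off by 6.40.

T = (0.00, 0.00) ✓; TN at 1.000° ✓; |TN| = 24.90 ✓; ∠(TN, NW) = 90.00° ✓; |NW| = 14.40 ✓; ∠NWM = 49.70° ✓; |WM| = 9.100 ✓; ∠(WM, MC) = 90.00° ✓; |MC| = 22.00 ✓; ∠MCZ = 86.50° ✓; |CZ| = 12.80 ✗.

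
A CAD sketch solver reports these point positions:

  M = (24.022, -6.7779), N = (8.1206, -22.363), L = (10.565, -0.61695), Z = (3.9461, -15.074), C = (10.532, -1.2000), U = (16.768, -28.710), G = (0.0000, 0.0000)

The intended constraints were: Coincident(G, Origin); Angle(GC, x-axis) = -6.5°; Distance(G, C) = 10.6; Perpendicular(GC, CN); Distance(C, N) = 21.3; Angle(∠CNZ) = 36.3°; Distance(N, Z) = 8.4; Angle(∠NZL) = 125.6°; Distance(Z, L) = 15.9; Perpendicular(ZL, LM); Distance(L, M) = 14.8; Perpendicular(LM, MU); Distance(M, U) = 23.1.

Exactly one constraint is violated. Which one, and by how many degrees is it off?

Perpendicular(LM, MU) — off by 6.30°.

G = (0.00, 0.00) ✓; GC at -6.500° ✓; |GC| = 10.60 ✓; ∠(GC, CN) = 90.00° ✓; |CN| = 21.30 ✓; ∠CNZ = 36.30° ✓; |NZ| = 8.400 ✓; ∠NZL = 125.6° ✓; |ZL| = 15.90 ✓; ∠(ZL, LM) = 90.00° ✓; |LM| = 14.80 ✓; ∠(LM, MU) = 83.70° ✗; |MU| = 23.10 ✓.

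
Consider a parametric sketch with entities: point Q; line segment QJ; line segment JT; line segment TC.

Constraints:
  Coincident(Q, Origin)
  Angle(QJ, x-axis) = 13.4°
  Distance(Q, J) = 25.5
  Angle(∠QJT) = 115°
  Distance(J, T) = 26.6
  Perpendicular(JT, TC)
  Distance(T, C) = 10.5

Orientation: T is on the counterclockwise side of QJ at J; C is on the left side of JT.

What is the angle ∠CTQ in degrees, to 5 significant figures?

58.271°

∠QJT = 115.0°, so JT runs at 13.4° + (180° − 115.0°) = 78.400° from the x-axis; with |JT| = 26.6, T = J + 26.6·(cos 78.400°, sin 78.400°) = (30.154, 31.966). The perpendicularity gives TC at right angles to JT; with |TC| = 10.5 on the left of JT, C = T + 10.5·(-0.97958, 0.20108) = (19.869, 34.078). Then cos ∠CTQ = TC·TQ / (|TC||TQ|), giving 58.271°.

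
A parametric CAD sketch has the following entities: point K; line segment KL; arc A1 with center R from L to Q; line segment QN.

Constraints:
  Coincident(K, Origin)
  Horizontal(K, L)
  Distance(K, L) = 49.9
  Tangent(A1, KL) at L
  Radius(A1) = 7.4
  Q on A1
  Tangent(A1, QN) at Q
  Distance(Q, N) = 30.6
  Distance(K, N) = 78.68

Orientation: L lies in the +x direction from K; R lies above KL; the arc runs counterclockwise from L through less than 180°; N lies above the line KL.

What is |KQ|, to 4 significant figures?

56.08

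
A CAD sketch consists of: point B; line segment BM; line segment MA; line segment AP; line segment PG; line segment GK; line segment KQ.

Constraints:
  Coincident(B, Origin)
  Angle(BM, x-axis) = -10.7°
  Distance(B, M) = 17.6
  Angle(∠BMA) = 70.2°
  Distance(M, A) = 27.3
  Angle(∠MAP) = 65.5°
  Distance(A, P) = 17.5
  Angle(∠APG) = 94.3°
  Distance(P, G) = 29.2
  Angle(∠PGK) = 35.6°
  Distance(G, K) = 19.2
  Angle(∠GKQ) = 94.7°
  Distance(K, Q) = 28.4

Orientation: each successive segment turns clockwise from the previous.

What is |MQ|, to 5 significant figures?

34.477

∠PGK = 35.6° gives GK at -105.10° from the x-axis; with |GK| = 19.2, K = (10.995, -12.497). ∠GKQ = 94.7° gives KQ at 169.60° from the x-axis; with |KQ| = 28.4, Q = (-16.938, -7.3707). Then |MQ| = |Q − M| = 34.477.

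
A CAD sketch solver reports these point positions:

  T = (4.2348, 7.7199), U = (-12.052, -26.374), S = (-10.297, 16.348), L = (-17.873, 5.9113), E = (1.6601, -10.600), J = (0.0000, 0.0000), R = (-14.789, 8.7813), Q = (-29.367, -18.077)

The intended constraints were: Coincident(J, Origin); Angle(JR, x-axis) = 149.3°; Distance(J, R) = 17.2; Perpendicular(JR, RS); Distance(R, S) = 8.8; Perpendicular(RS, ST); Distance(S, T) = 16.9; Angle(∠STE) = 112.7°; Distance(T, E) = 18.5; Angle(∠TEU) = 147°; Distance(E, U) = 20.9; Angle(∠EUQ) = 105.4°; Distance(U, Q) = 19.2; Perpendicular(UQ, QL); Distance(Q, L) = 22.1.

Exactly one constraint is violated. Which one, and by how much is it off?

Distance(Q, L) = 22.1 — off by 4.50.

J = (0.00, 0.00) ✓; JR at 149.3° ✓; |JR| = 17.20 ✓; ∠(JR, RS) = 89.99° ✓; |RS| = 8.800 ✓; ∠(RS, ST) = 90.00° ✓; |ST| = 16.90 ✓; ∠STE = 112.7° ✓; |TE| = 18.50 ✓; ∠TEU = 147.0° ✓; |EU| = 20.90 ✓; ∠EUQ = 105.4° ✓; |UQ| = 19.20 ✓; ∠(UQ, QL) = 90.00° ✓; |QL| = 26.60 ✗.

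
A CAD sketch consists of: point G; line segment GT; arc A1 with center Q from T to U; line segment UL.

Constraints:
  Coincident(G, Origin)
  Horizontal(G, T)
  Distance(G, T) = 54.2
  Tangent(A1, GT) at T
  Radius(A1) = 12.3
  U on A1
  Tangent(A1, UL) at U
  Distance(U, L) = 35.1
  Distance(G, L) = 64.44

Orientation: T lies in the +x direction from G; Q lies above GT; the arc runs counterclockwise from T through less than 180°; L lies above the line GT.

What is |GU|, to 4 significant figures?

67.02

G is at the origin; G and T share the same y with |GT| = 54.2 and T on the +x side, so T = (54.20, 0.000). A1 meets GT tangentially, so QT is at right angles to GT, so Q = T + (0, 12.3) = (54.20, 12.30). Since QU ⟂ UL (tangency), |QL| = √(12.3² + 35.1²) = 37.19 regardless of where U sits on A1. So L lies on both circle(G, 64.44) and circle(Q, 37.19); the above-GT intersection is L = (43.19, 47.83). U is the foot of the tangent from L: U = (64.08, 19.62).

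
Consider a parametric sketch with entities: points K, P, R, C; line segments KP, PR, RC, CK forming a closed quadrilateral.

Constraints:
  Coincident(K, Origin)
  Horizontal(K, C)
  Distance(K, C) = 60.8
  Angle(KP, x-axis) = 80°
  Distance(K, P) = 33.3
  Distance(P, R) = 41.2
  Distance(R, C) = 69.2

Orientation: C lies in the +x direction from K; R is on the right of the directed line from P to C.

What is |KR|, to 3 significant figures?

10.1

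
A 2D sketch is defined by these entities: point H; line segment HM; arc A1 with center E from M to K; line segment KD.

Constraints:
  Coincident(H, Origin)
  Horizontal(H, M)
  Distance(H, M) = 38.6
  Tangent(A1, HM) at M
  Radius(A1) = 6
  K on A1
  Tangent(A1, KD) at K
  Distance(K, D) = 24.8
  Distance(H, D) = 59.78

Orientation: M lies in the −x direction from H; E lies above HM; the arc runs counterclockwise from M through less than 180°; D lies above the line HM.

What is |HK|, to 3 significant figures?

36.3

H is at the origin; HM is horizontal with |HM| = 38.6 and M on the −x side, so M = (-38.6, 0.00). The tangent condition forces EM to be normal to HM, so E = M + (0, 6) = (-38.6, 6.00). Since EK ⟂ KD (tangency), |ED| = √(6.0² + 24.8²) = 25.5 regardless of where K sits on A1. So D lies on both circle(H, 59.78) and circle(E, 25.5); the above-HM intersection is D = (-53.5, 26.7). K is the foot of the tangent from D: K = (-34.7, 10.5).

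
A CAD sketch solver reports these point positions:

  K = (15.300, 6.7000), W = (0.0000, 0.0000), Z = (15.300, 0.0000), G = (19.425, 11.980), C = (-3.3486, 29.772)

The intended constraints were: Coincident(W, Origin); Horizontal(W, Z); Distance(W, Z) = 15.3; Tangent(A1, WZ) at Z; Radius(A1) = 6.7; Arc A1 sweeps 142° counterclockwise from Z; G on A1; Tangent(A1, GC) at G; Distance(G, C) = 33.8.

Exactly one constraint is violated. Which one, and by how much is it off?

Distance(G, C) = 33.8 — off by 4.90.

W = (0.00, 0.00) ✓; W.y = 0.00, Z.y = 0.00 ✓; |WZ| = 15.30 ✓; ∠(KZ, ZW) = 90.00° ✓; |KZ| = 6.700 ✓; bearing(K→G) − bearing(K→Z) = 142.0° ✓; |KG| = 6.700 ✓; ∠(KG, GC) = 90.00° ✓; |GC| = 28.90 ✗.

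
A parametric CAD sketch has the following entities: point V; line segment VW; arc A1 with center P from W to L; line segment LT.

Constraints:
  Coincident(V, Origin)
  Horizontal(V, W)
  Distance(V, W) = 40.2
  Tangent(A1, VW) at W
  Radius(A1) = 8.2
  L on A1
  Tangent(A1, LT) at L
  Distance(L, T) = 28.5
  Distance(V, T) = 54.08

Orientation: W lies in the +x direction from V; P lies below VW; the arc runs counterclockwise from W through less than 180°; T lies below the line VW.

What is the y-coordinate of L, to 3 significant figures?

-10.1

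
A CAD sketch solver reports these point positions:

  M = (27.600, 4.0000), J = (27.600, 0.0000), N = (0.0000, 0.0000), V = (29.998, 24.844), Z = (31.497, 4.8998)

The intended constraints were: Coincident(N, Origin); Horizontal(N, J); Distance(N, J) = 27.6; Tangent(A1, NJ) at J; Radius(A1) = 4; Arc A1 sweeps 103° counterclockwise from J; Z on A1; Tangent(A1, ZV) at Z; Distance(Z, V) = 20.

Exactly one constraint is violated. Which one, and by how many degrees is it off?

Tangent(A1, ZV) at Z — off by 8.70°.

N = (0.00, 0.00) ✓; N.y = 0.00, J.y = 0.00 ✓; |NJ| = 27.60 ✓; ∠(MJ, JN) = 90.00° ✓; |MJ| = 4.000 ✓; bearing(M→Z) − bearing(M→J) = 103.0° ✓; |MZ| = 4.000 ✓; ∠(MZ, ZV) = 98.70° ✗; |ZV| = 20.00 ✓.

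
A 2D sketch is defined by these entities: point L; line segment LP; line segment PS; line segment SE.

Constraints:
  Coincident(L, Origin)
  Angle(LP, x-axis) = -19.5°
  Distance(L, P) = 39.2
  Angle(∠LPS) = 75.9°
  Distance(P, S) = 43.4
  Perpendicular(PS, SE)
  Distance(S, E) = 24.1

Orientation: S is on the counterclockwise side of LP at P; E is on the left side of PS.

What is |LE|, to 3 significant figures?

36.6

L is at the origin; LP runs at -19.5° with length 39.2, so P = 39.2·(cos -19.5°, sin -19.5°) = (37.0, -13.1). ∠LPS = 75.9°, so PS runs at -19.5° + (180° − 75.9°) = 84.6° from the x-axis; with |PS| = 43.4, S = P + 43.4·(cos 84.6°, sin 84.6°) = (41.0, 30.1). The perpendicularity gives SE at right angles to PS; with |SE| = 24.1 on the left of PS, E = S + 24.1·(-0.996, 0.0941) = (17.0, 32.4). Then |LE| = |E − L| = 36.6.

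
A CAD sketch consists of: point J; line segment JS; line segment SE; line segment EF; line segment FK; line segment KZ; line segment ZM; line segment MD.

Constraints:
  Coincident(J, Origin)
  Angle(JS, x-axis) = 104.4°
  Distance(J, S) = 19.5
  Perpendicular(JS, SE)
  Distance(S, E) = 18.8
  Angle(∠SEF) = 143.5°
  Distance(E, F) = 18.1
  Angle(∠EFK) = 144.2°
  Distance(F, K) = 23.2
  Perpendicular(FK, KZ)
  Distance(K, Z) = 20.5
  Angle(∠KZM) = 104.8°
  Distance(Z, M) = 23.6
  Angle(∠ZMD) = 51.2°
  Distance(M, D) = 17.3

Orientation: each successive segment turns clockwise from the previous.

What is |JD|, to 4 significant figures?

25.44

∠KZM = 104.8° gives ZM at 136.9° from the x-axis; with |ZM| = 23.6, M = (7.861, 2.331). ∠ZMD = 51.2° gives MD at 8.100° from the x-axis; with |MD| = 17.3, D = (24.99, 4.769). Then |JD| = |D − J| = 25.44.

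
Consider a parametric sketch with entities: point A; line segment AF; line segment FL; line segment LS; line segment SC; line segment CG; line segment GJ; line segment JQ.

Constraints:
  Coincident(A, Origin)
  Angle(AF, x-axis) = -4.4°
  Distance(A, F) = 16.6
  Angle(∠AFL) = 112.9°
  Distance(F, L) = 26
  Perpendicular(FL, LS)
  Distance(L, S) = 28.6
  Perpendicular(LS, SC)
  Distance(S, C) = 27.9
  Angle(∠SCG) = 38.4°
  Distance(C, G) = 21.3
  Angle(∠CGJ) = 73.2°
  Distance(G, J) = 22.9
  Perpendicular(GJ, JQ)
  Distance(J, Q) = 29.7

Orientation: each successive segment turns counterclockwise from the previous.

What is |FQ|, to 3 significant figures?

47.8

A is at the origin; AF runs at -4.4° with length 16.6, so F = (16.6, -1.27). ∠AFL = 112.9° gives FL at 62.7° from the x-axis; with |FL| = 26.0, L = (28.5, 21.8). The perpendicularity gives LS at right angles to FL, so LS runs at 153°; with |LS| = 28.6, S = (3.06, 34.9). The perpendicularity gives SC at right angles to LS, so SC runs at -117°; with |SC| = 27.9, C = (-9.73, 10.2). ∠SCG = 38.4° gives CG at 24.3° from the x-axis; with |CG| = 21.3, G = (9.68, 18.9). ∠CGJ = 73.2° gives GJ at 131° from the x-axis; with |GJ| = 22.9, J = (-5.38, 36.2). The perpendicularity gives JQ at right angles to GJ, so JQ runs at -139°; with |JQ| = 29.7, Q = (-27.8, 16.7). Then |FQ| = |Q − F| = 47.8.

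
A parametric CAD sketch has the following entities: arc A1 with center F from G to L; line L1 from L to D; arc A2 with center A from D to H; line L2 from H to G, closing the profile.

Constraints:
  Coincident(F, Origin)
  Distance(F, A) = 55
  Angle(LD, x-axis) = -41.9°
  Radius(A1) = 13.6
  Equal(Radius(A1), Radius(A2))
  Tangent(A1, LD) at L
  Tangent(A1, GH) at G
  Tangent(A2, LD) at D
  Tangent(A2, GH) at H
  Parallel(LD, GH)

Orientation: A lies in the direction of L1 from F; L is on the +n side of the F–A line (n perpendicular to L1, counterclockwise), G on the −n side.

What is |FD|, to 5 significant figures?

56.657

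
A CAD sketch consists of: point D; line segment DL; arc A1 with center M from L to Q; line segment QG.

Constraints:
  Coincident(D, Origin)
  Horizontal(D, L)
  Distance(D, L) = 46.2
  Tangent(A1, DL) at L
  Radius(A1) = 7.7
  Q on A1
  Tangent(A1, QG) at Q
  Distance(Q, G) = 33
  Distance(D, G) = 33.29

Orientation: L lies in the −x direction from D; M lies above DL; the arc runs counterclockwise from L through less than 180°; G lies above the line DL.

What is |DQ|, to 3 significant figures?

40.5

Checks: |MQ| = 7.700 ✓; ∠(MQ, QG) = 90.00° ✓; |QG| = 33.00 ✓; |DG| = 33.29 ✓.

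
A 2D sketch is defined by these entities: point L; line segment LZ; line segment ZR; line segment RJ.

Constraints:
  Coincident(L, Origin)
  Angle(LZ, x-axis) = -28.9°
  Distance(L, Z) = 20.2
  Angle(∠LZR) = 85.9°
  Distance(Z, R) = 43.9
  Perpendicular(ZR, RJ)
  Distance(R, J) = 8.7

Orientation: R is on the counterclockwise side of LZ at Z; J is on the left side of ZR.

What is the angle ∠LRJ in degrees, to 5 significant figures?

64.612°

L is at the origin; LZ runs at -28.9° with length 20.2, so Z = 20.2·(cos -28.9°, sin -28.9°) = (17.684, -9.7623). ∠LZR = 85.9°, so ZR runs at -28.9° + (180° − 85.9°) = 65.200° from the x-axis; with |ZR| = 43.9, R = Z + 43.9·(cos 65.200°, sin 65.200°) = (36.098, 30.089). ZR is perpendicular to RJ; with |RJ| = 8.7 on the left of ZR, J = R + 8.7·(-0.90778, 0.41945) = (28.201, 33.738). Then cos ∠LRJ = RL·RJ / (|RL||RJ|), giving 64.612°.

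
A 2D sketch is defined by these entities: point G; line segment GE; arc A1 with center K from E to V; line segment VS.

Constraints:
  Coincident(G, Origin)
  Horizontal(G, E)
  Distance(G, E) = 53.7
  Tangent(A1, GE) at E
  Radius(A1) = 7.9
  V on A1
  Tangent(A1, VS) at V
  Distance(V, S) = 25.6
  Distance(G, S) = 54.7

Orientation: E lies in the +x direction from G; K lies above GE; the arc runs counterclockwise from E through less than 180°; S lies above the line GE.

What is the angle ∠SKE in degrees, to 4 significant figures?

158.3°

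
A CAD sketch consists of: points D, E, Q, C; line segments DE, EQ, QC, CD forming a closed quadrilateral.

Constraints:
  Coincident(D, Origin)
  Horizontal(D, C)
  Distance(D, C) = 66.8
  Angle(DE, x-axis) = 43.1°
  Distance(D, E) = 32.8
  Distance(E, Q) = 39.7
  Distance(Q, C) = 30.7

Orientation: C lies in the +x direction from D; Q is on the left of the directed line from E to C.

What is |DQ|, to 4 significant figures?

69.82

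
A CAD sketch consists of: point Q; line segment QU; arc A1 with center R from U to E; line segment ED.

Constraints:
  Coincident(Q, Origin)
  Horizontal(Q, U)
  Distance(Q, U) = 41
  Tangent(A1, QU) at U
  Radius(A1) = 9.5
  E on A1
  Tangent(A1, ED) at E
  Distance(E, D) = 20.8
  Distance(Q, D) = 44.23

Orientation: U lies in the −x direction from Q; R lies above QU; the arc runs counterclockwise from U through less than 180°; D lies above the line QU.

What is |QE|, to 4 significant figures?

32.97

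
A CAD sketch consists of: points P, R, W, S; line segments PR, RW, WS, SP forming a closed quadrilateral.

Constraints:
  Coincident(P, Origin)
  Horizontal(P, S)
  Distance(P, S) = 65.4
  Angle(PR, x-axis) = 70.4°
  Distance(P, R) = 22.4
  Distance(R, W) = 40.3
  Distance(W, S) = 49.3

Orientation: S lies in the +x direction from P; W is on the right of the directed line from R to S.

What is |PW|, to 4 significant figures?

26.00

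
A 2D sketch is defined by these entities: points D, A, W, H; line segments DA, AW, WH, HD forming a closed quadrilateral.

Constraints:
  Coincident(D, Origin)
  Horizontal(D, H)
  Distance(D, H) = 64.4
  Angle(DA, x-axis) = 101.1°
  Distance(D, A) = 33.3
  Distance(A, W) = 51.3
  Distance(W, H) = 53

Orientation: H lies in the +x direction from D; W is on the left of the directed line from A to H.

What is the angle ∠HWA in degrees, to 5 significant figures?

96.773°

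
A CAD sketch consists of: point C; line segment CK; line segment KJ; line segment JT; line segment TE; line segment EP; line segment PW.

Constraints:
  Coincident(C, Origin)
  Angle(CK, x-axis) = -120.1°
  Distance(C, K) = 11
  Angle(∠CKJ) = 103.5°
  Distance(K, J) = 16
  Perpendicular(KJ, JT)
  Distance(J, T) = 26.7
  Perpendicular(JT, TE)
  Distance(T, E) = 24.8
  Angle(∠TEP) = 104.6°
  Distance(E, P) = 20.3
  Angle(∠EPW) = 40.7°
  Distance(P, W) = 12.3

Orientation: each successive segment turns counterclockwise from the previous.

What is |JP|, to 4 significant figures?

30.74

JT ⟂ TE, so TE runs at 136.4°; with |TE| = 24.8, E = (6.524, 15.89). ∠TEP = 104.6° gives EP at -148.2° from the x-axis; with |EP| = 20.3, P = (-10.73, 5.190). Then |JP| = |P − J| = 30.74.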